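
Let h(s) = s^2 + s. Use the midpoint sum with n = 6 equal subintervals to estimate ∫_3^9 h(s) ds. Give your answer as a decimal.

Δs = (9 − 3)/6 = 1.
Midpoints: 3.5, 4.5, 5.5, 6.5, 7.5, 8.5.
h(3.5) = 15.75, h(4.5) = 24.75, h(5.5) = 35.75, h(6.5) = 48.75, h(7.5) = 63.75, h(8.5) = 80.75.
Sum = Δs · [h(3.5) + h(4.5) + h(5.5) + ...].
Sum = 269.5.

269.5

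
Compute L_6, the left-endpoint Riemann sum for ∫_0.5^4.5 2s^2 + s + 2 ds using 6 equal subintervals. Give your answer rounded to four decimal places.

64.5926

Δs = (4.5 − 0.5)/6 = 2/3.
Left endpoints: 0.5, 7/6, 11/6, 2.5, 19/6, 23/6.
f(0.5) = 3, f(7/6) = 53/9, f(11/6) = 95/9, f(2.5) = 17, f(19/6) = 227/9, f(23/6) = 317/9.
Sum = Δs · [f(0.5) + f(7/6) + f(11/6) + ...].
Sum ≈ 64.5926.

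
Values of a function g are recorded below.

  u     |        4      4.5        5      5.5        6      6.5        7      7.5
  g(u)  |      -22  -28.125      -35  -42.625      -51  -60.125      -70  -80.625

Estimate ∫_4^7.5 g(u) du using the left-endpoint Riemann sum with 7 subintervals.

Δu = 0.5.
Sum = 0.5·[(-22) + (-28.125) + (-35) + (-42.625) + (-51) + (-60.125) + (-70)] = -154.4375.

-154.4375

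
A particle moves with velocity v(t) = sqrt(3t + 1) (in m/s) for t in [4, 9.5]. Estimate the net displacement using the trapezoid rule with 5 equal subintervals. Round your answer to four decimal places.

Δt = (9.5 − 4)/5 = 1.1.
v(4) ≈ 3.6056, v(5.1) ≈ 4.0373, v(6.2) ≈ 4.4272, v(7.3) ≈ 4.7854, v(8.4) ≈ 5.1186, v(9.5) ≈ 5.4314.
T_5 = (Δt/2)·[v(t_0) + 2v(t_1) + ... + 2v(t_{4}) + v(t_5)].
Sum ≈ 25.1757.

25.1757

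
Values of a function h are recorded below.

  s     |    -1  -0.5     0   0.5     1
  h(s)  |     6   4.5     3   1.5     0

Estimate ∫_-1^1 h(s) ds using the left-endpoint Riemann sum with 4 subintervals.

Δs = 0.5.
Sum = 0.5·[6 + 4.5 + 3 + 1.5] = 7.5.

7.5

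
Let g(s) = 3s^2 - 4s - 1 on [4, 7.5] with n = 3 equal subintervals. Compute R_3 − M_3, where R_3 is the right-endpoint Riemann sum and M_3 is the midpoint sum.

R_3 ≈ 338.527778.
M_3 ≈ 272.684028.
R_3 − M_3 = 65.84375.

65.84375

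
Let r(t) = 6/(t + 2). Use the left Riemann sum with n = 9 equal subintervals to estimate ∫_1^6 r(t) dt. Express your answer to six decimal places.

6.246877

Δt = (6 − 1)/9 = 5/9.
Left endpoints: 1, 14/9, 19/9, 8/3, 29/9, 34/9, 13/3, 44/9, 49/9.
r(1) = 2, r(14/9) = 1.6875, r(19/9) = 54/37, r(8/3) = 9/7, r(29/9) = 54/47, r(34/9) = 27/26, r(13/3) = 18/19, r(44/9) = 27/31, r(49/9) = 54/67.
Sum = Δt · [r(1) + r(14/9) + r(19/9) + ...].
Sum ≈ 6.246877.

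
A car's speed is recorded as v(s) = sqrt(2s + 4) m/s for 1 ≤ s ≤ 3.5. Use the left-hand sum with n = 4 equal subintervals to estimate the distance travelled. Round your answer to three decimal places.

Δs = (3.5 − 1)/4 = 0.625.
Left endpoints: 1, 1.625, 2.25, 2.875.
v(1) ≈ 2.449, v(1.625) ≈ 2.693, v(2.25) ≈ 2.915, v(2.875) ≈ 3.122.
Sum = Δs · [v(1) + v(1.625) + v(2.25) + v(2.875)].
Sum ≈ 6.988.

6.988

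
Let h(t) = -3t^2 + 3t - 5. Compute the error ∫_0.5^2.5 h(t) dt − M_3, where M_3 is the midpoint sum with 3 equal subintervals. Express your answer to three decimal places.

-0.222

Exact integral: ∫_0.5^2.5 h(t) dt = -16.5.
M_3 ≈ -16.27778.
Error ≈ -16.5 − (-16.27778) ≈ -0.222.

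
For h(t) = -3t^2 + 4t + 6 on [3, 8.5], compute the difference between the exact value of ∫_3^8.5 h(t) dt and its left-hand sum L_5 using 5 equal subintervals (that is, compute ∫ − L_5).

-88.935

Exact integral: ∫_3^8.5 h(t) dt = -427.625.
L_5 = -338.69.
Error = -427.625 − (-338.69) = -88.935.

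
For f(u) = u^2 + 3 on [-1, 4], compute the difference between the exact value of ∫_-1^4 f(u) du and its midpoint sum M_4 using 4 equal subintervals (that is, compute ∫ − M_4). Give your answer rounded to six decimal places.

0.651042

Exact integral: ∫_-1^4 f(u) du ≈ 36.66666667.
M_4 = 36.015625.
Error ≈ 36.66666667 − 36.015625 ≈ 0.651042.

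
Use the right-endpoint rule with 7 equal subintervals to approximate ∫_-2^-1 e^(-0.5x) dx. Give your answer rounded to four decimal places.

Δx = (-1 − (-2))/7 = 1/7.
Right endpoints: -13/7, -12/7, -11/7, -10/7, -9/7, -8/7, -1.
f(-13/7) ≈ 2.5309, f(-12/7) ≈ 2.3564, f(-11/7) ≈ 2.1940, f(-10/7) ≈ 2.0427, f(-9/7) ≈ 1.9019, f(-8/7) ≈ 1.7708, f(-1) ≈ 1.6487.
Sum = Δx · [f(-13/7) + f(-12/7) + f(-11/7) + ...].
Sum ≈ 2.0636.

2.0636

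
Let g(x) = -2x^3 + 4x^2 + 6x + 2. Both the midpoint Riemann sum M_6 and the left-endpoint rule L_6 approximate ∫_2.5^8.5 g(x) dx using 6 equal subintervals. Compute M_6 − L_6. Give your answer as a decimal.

M_6 = -1568.
L_6 = -1163.
M_6 − L_6 = -405.

-405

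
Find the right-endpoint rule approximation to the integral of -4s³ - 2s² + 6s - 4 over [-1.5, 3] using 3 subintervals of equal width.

Δs = (3 − (-1.5))/3 = 1.5.
Right endpoints: 0, 1.5, 3.
f(0) = -4, f(1.5) = -13, f(3) = -112.
Sum = Δs · [f(0) + f(1.5) + f(3)].
Sum = -193.5.

-193.5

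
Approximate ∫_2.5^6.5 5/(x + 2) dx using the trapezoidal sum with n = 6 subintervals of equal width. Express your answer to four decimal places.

3.1865

Δx = (6.5 − 2.5)/6 = 2/3.
f(2.5) = 10/9, f(19/6) = 30/31, f(23/6) = 6/7, f(4.5) = 10/13, f(31/6) = 30/43, f(35/6) = 30/47, f(6.5) = 10/17.
T_6 = (Δx/2)·[f(x_0) + 2f(x_1) + ... + 2f(x_{5}) + f(x_6)].
Sum ≈ 3.1865.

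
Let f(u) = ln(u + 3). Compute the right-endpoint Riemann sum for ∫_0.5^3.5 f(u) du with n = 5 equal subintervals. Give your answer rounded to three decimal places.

Δu = (3.5 − 0.5)/5 = 0.6.
Right endpoints: 1.1, 1.7, 2.3, 2.9, 3.5.
f(1.1) ≈ 1.411, f(1.7) ≈ 1.548, f(2.3) ≈ 1.668, f(2.9) ≈ 1.775, f(3.5) ≈ 1.872.
Sum = Δu · [f(1.1) + f(1.7) + f(2.3) + f(2.9) + f(3.5)].
Sum ≈ 4.964.

4.964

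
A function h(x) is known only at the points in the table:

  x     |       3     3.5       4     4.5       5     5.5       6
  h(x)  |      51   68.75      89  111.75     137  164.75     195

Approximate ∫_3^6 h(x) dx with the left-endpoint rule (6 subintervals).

311.125

Δx = 0.5.
Sum = 0.5·[51 + 68.75 + 89 + 111.75 + 137 + 164.75] = 311.125.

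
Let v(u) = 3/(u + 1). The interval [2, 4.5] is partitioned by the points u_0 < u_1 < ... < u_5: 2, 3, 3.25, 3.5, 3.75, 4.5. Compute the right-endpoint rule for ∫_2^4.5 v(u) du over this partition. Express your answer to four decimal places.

1.6601

Subinterval widths: 1, 0.25, 0.25, 0.25, 0.75.
Right endpoints: 3, 3.25, 3.5, 3.75, 4.5.
v(3) = 0.75, v(3.25) = 12/17, v(3.5) = 2/3, v(3.75) = 12/19, v(4.5) = 6/11.
Sum = Σ Δu_i · v(u_i).
Sum ≈ 1.6601.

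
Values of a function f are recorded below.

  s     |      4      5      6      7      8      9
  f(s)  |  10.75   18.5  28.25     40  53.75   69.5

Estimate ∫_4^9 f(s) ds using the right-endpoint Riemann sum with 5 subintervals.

Δs = 1.
Sum = 1·[18.5 + 28.25 + 40 + 53.75 + 69.5] = 210.

210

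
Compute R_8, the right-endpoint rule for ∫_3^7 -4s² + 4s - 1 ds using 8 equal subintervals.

-382

Δs = (7 − 3)/8 = 0.5.
Right endpoints: 3.5, 4, 4.5, 5, 5.5, 6, 6.5, 7.
f(3.5) = -36, f(4) = -49, f(4.5) = -64, f(5) = -81, f(5.5) = -100, f(6) = -121, f(6.5) = -144, f(7) = -169.
Sum = Δs · [f(3.5) + f(4) + f(4.5) + ...].
Sum = -382.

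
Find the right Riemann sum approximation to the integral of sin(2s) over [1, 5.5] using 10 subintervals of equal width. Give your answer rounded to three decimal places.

Δs = (5.5 − 1)/10 = 0.45.
Right endpoints: 1.45, 1.9, 2.35, 2.8, 3.25, 3.7, 4.15, 4.6, 5.05, 5.5.
f(1.45) ≈ 0.239, f(1.9) ≈ -0.612, f(2.35) ≈ -1.000, f(2.8) ≈ -0.631, f(3.25) ≈ 0.215, f(3.7) ≈ 0.899, f(4.15) ≈ 0.902, f(4.6) ≈ 0.223, f(5.05) ≈ -0.625, f(5.5) ≈ -1.000.
Sum = Δs · [f(1.45) + f(1.9) + f(2.35) + ...].
Sum ≈ -0.625.

-0.625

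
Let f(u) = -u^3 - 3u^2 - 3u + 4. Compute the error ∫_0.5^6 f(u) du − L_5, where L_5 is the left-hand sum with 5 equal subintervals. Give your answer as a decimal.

Exact integral: ∫_0.5^6 f(u) du = -571.484375.
L_5 = -398.8325.
Error = -571.484375 − (-398.8325) = -172.651875.

-172.651875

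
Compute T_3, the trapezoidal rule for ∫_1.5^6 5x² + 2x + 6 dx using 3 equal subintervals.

Δx = (6 − 1.5)/3 = 1.5.
f(1.5) = 20.25, f(3) = 57, f(4.5) = 116.25, f(6) = 198.
T_3 = (Δx/2)·[f(x_0) + 2f(x_1) + 2f(x_2) + f(x_3)].
Sum = 423.5625.

423.5625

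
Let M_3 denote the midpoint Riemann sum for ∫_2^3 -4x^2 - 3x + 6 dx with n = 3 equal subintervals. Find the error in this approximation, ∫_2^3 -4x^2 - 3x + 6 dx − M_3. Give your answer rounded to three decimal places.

-0.037

Exact integral: ∫_2^3 f(x) dx ≈ -26.83333.
M_3 ≈ -26.79630.
Error ≈ -26.83333 − (-26.79630) ≈ -0.037.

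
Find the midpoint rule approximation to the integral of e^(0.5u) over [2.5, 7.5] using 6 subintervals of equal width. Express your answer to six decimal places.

77.499644

Δu = (7.5 − 2.5)/6 = 5/6.
Midpoints: 35/12, 3.75, 55/12, 65/12, 6.25, 85/12.
f(35/12) ≈ 4.298789, f(3.75) ≈ 6.520819, f(55/12) ≈ 9.891410, f(65/12) ≈ 15.004248, f(6.25) ≈ 22.759895, f(85/12) ≈ 34.524412.
Sum = Δu · [f(35/12) + f(3.75) + f(55/12) + ...].
Sum ≈ 77.499644.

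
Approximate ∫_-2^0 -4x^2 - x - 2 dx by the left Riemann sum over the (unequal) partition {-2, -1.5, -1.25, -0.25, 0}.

-17.875

Subinterval widths: 0.5, 0.25, 1, 0.25.
Left endpoints: -2, -1.5, -1.25, -0.25.
f(-2) = -16, f(-1.5) = -9.5, f(-1.25) = -7, f(-0.25) = -2.
Sum = Σ Δx_i · f(x_i).
Sum = -17.875.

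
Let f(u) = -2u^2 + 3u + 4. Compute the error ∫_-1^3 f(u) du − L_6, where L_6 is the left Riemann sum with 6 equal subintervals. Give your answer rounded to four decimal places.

Exact integral: ∫_-1^3 f(u) du ≈ 9.333333.
L_6 ≈ 10.074074.
Error ≈ 9.333333 − 10.074074 ≈ -0.7407.

-0.7407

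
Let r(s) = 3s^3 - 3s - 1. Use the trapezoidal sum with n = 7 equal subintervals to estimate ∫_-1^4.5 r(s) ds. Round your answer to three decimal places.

281.335

Δs = (4.5 − (-1))/7 = 11/14.
r(-1) = -1, r(-3/14) = -1061/2744, r(4/7) = -739/343, r(19/14) = 6661/2744, r(15/7) = 7577/343, r(41/14) = 179911/2744, r(26/7) = 48563/343, r(4.5) = 258.875.
T_7 = (Δs/2)·[r(s_0) + 2r(s_1) + ... + 2r(s_{6}) + r(s_7)].
Sum ≈ 281.335.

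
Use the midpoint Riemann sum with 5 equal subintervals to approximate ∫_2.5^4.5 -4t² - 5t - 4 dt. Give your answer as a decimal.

-143.56

Δt = (4.5 − 2.5)/5 = 0.4.
Midpoints: 2.7, 3.1, 3.5, 3.9, 4.3.
f(2.7) = -46.66, f(3.1) = -57.94, f(3.5) = -70.5, f(3.9) = -84.34, f(4.3) = -99.46.
Sum = Δt · [f(2.7) + f(3.1) + f(3.5) + f(3.9) + f(4.3)].
Sum = -143.56.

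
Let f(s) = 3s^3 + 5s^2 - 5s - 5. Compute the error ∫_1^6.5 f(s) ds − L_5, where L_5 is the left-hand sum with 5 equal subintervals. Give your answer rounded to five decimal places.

506.81354

Exact integral: ∫_1^6.5 f(s) ds ≈ 1663.4635417.
L_5 = 1156.65.
Error ≈ 1663.4635417 − 1156.65 ≈ 506.81354.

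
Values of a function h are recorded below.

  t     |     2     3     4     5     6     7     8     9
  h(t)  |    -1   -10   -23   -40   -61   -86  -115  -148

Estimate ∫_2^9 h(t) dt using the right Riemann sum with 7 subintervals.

Δt = 1.
Sum = 1·[(-10) + (-23) + (-40) + (-61) + (-86) + (-115) + (-148)] = -483.

-483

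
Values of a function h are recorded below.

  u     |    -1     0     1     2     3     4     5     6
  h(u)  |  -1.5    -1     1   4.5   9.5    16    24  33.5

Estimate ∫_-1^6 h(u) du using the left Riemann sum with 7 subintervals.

52.5

Δu = 1.
Sum = 1·[(-1.5) + (-1) + 1 + 4.5 + 9.5 + 16 + 24] = 52.5.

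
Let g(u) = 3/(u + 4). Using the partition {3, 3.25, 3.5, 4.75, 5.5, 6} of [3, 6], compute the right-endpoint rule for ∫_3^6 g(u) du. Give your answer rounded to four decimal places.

Subinterval widths: 0.25, 0.25, 1.25, 0.75, 0.5.
Right endpoints: 3.25, 3.5, 4.75, 5.5, 6.
g(3.25) = 12/29, g(3.5) = 0.4, g(4.75) = 12/35, g(5.5) = 6/19, g(6) = 0.3.
Sum = Σ Δu_i · g(u_i).
Sum ≈ 1.0189.

1.0189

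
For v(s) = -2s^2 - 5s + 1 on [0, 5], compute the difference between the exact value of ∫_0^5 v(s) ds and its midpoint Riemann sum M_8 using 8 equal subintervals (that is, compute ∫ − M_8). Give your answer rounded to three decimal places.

Exact integral: ∫_0^5 v(s) ds ≈ -140.83333.
M_8 = -140.5078125.
Error ≈ -140.83333 − (-140.5078125) ≈ -0.326.

-0.326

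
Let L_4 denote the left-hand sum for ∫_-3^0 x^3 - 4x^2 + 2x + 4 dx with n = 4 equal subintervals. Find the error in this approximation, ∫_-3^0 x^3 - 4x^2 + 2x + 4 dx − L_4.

28.265625

Exact integral: ∫_-3^0 f(x) dx = -53.25.
L_4 = -81.515625.
Error = -53.25 − (-81.515625) = 28.265625.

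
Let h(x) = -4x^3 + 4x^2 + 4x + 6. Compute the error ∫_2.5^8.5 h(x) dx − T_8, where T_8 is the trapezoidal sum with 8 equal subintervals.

34.875

Exact integral: ∫_2.5^8.5 h(x) dx = -4215.
T_8 = -4249.875.
Error = -4215 − (-4249.875) = 34.875.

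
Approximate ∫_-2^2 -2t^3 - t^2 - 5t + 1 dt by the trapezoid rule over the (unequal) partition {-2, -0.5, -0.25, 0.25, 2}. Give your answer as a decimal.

-4.6171875

Subinterval widths: 1.5, 0.25, 0.5, 1.75.
f(-2) = 23, f(-0.5) = 3.5, f(-0.25) = 2.21875, f(0.25) = -0.34375, f(2) = -29.
On each subinterval the trapezoid contributes (Δt_i/2)·[f(t_{i-1}) + f(t_i)].
Sum = -4.6171875.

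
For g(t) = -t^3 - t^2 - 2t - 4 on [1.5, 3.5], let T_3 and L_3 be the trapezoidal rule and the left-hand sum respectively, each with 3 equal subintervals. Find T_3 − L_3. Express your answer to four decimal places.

T_3 ≈ -68.675926.
L_3 ≈ -50.842593.
T_3 − L_3 ≈ -17.8333.

-17.8333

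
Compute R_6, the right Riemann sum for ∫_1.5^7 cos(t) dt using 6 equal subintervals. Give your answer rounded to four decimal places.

Δt = (7 − 1.5)/6 = 11/12.
Right endpoints: 29/12, 10/3, 4.25, 31/6, 73/12, 7.
f(29/12) ≈ -0.7485, f(10/3) ≈ -0.9817, f(4.25) ≈ -0.4461, f(31/6) ≈ 0.4388, f(73/12) ≈ 0.9801, f(7) ≈ 0.7539.
Sum = Δt · [f(29/12) + f(10/3) + f(4.25) + ...].
Sum ≈ -0.0032.

-0.0032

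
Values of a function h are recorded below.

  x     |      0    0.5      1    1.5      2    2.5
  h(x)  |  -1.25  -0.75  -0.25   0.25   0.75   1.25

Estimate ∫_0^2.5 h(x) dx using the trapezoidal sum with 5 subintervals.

0

Δx = 0.5.
T_5 = (0.5/2)·[(-1.25) + 2·(-0.75) + 2·(-0.25) + 2·0.25 + 2·0.75 + 1.25] = 0.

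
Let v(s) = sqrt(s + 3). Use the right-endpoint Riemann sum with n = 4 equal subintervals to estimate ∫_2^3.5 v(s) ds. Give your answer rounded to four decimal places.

3.6528

Δs = (3.5 − 2)/4 = 0.375.
Right endpoints: 2.375, 2.75, 3.125, 3.5.
v(2.375) ≈ 2.3184, v(2.75) ≈ 2.3979, v(3.125) ≈ 2.4749, v(3.5) ≈ 2.5495.
Sum = Δs · [v(2.375) + v(2.75) + v(3.125) + v(3.5)].
Sum ≈ 3.6528.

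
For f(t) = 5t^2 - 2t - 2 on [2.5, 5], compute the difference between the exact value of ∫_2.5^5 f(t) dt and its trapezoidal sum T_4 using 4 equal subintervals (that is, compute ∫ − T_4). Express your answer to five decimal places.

Exact integral: ∫_2.5^5 f(t) dt ≈ 158.5416667.
T_4 = 159.35546875.
Error ≈ 158.5416667 − 159.35546875 ≈ -0.81380.

-0.81380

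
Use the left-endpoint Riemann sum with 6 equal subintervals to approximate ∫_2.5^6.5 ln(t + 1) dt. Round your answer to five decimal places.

6.46742

Δt = (6.5 − 2.5)/6 = 2/3.
Left endpoints: 2.5, 19/6, 23/6, 4.5, 31/6, 35/6.
f(2.5) ≈ 1.25276, f(19/6) ≈ 1.42712, f(23/6) ≈ 1.57554, f(4.5) ≈ 1.70475, f(31/6) ≈ 1.81916, f(35/6) ≈ 1.92181.
Sum = Δt · [f(2.5) + f(19/6) + f(23/6) + ...].
Sum ≈ 6.46742.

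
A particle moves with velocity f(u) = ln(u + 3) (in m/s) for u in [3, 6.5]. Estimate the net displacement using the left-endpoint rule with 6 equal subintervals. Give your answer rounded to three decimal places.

Δu = (6.5 − 3)/6 = 7/12.
Left endpoints: 3, 43/12, 25/6, 4.75, 16/3, 71/12.
f(3) ≈ 1.792, f(43/12) ≈ 1.885, f(25/6) ≈ 1.969, f(4.75) ≈ 2.048, f(16/3) ≈ 2.120, f(71/12) ≈ 2.188.
Sum = Δu · [f(3) + f(43/12) + f(25/6) + ...].
Sum ≈ 7.001.

7.001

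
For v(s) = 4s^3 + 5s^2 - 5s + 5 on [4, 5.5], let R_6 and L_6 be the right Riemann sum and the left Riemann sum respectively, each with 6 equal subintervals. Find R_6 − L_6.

118.3125

R_6 = 861.6875.
L_6 = 743.375.
R_6 − L_6 = 118.3125.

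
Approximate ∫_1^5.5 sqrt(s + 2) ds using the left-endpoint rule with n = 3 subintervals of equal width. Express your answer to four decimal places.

Δs = (5.5 − 1)/3 = 1.5.
Left endpoints: 1, 2.5, 4.
f(1) ≈ 1.7321, f(2.5) ≈ 2.1213, f(4) ≈ 2.4495.
Sum = Δs · [f(1) + f(2.5) + f(4)].
Sum ≈ 9.4543.

9.4543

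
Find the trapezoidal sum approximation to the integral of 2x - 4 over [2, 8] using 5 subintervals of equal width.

36

Δx = (8 − 2)/5 = 1.2.
f(2) = 0, f(3.2) = 2.4, f(4.4) = 4.8, f(5.6) = 7.2, f(6.8) = 9.6, f(8) = 12.
T_5 = (Δx/2)·[f(x_0) + 2f(x_1) + ... + 2f(x_{4}) + f(x_5)].
Sum = 36.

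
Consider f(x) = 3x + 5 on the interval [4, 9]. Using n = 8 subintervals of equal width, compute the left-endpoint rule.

Δx = (9 − 4)/8 = 0.625.
Left endpoints: 4, 4.625, 5.25, 5.875, 6.5, 7.125, 7.75, 8.375.
f(4) = 17, f(4.625) = 18.875, f(5.25) = 20.75, f(5.875) = 22.625, f(6.5) = 24.5, f(7.125) = 26.375, f(7.75) = 28.25, f(8.375) = 30.125.
Sum = Δx · [f(4) + f(4.625) + f(5.25) + ...].
Sum = 117.8125.

117.8125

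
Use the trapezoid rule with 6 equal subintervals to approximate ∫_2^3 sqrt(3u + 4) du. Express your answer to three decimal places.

Δu = (3 − 2)/6 = 1/6.
f(2) ≈ 3.162, f(13/6) ≈ 3.240, f(7/3) ≈ 3.317, f(2.5) ≈ 3.391, f(8/3) ≈ 3.464, f(17/6) ≈ 3.536, f(3) ≈ 3.606.
T_6 = (Δu/2)·[f(u_0) + 2f(u_1) + ... + 2f(u_{5}) + f(u_6)].
Sum ≈ 3.389.

3.389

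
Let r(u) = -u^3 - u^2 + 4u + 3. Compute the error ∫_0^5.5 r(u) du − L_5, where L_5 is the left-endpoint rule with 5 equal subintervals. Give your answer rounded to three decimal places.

Exact integral: ∫_0^5.5 r(u) du ≈ -207.22396.
L_5 = -121.44.
Error ≈ -207.22396 − (-121.44) ≈ -85.784.

-85.784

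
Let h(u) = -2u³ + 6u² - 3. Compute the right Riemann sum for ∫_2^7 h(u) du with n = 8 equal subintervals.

Δu = (7 − 2)/8 = 0.625.
Right endpoints: 2.625, 3.25, 3.875, 4.5, 5.125, 5.75, 6.375, 7.
h(2.625) = 2.16796875, h(3.25) = -8.28125, h(3.875) = -29.27734375, h(4.5) = -63.75, h(5.125) = -114.62890625, h(5.75) = -184.84375, h(6.375) = -277.32421875, h(7) = -395.
Sum = Δu · [h(2.625) + h(3.25) + h(3.875) + ...].
Sum = -669.3359375.

-669.3359375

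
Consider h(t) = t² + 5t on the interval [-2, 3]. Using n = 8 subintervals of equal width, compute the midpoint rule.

Δt = (3 − (-2))/8 = 0.625.
Midpoints: -1.6875, -1.0625, -0.4375, 0.1875, 0.8125, 1.4375, 2.0625, 2.6875.
h(-1.6875) = -5.58984375, h(-1.0625) = -4.18359375, h(-0.4375) = -1.99609375, h(0.1875) = 0.97265625, h(0.8125) = 4.72265625, h(1.4375) = 9.25390625, h(2.0625) = 14.56640625, h(2.6875) = 20.66015625.
Sum = Δt · [h(-1.6875) + h(-1.0625) + h(-0.4375) + ...].
Sum = 24.00390625.

24.00390625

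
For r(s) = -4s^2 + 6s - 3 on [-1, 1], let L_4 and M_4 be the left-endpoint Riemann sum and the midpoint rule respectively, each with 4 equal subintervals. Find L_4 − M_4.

-3.5

L_4 = -12.
M_4 = -8.5.
L_4 − M_4 = -3.5.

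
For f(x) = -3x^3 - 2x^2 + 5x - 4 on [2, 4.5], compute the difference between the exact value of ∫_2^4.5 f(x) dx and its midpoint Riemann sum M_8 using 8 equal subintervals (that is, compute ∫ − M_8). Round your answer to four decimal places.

-0.6358

Exact integral: ∫_2^4.5 f(x) dx ≈ -320.338542.
M_8 ≈ -319.702759.
Error ≈ -320.338542 − (-319.702759) ≈ -0.6358.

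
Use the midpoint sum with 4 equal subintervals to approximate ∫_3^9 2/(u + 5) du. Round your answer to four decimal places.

1.1173

Δu = (9 − 3)/4 = 1.5.
Midpoints: 3.75, 5.25, 6.75, 8.25.
f(3.75) = 8/35, f(5.25) = 8/41, f(6.75) = 8/47, f(8.25) = 8/53.
Sum = Δu · [f(3.75) + f(5.25) + f(6.75) + f(8.25)].
Sum ≈ 1.1173.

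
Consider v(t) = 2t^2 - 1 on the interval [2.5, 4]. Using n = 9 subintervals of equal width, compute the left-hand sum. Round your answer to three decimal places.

29.139

Δt = (4 − 2.5)/9 = 1/6.
Left endpoints: 2.5, 8/3, 17/6, 3, 19/6, 10/3, 3.5, 11/3, 23/6.
v(2.5) = 11.5, v(8/3) = 119/9, v(17/6) = 271/18, v(3) = 17, v(19/6) = 343/18, v(10/3) = 191/9, v(3.5) = 23.5, v(11/3) = 233/9, v(23/6) = 511/18.
Sum = Δt · [v(2.5) + v(8/3) + v(17/6) + ...].
Sum ≈ 29.139.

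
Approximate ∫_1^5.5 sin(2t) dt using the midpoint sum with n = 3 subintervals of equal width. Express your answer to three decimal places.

Δt = (5.5 − 1)/3 = 1.5.
Midpoints: 1.75, 3.25, 4.75.
f(1.75) ≈ -0.351, f(3.25) ≈ 0.215, f(4.75) ≈ -0.075.
Sum = Δt · [f(1.75) + f(3.25) + f(4.75)].
Sum ≈ -0.316.

-0.316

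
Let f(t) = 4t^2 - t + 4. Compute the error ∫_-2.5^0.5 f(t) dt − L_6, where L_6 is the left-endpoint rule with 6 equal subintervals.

Exact integral: ∫_-2.5^0.5 f(t) dt = 36.
L_6 = 43.25.
Error = 36 − 43.25 = -7.25.

-7.25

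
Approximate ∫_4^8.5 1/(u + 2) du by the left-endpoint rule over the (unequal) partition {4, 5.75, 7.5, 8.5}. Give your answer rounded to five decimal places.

Subinterval widths: 1.75, 1.75, 1.
Left endpoints: 4, 5.75, 7.5.
f(4) = 1/6, f(5.75) = 4/31, f(7.5) = 2/19.
Sum = Σ Δu_i · f(u_i).
Sum ≈ 0.62274.

0.62274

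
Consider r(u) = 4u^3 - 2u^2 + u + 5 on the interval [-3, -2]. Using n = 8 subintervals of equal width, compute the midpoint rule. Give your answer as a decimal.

-75.125

Δu = (-2 − (-3))/8 = 0.125.
Midpoints: -2.9375, -2.8125, -2.6875, -2.5625, -2.4375, -2.3125, -2.1875, -2.0625.
r(-2.9375) = -119383/1024, r(-2.8125) = -105085/1024, r(-2.6875) = -91931/1024, r(-2.5625) = -79873/1024, r(-2.4375) = -68863/1024, r(-2.3125) = -58853/1024, r(-2.1875) = -49795/1024, r(-2.0625) = -41641/1024.
Sum = Δu · [r(-2.9375) + r(-2.8125) + r(-2.6875) + ...].
Sum = -75.125.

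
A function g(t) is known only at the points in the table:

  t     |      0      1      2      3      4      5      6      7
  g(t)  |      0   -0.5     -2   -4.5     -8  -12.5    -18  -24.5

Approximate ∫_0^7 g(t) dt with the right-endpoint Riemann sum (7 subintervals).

Δt = 1.
Sum = 1·[(-0.5) + (-2) + (-4.5) + (-8) + (-12.5) + (-18) + (-24.5)] = -70.

-70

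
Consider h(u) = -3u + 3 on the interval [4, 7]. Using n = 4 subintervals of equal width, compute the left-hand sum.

-37.125

Δu = (7 − 4)/4 = 0.75.
Left endpoints: 4, 4.75, 5.5, 6.25.
h(4) = -9, h(4.75) = -11.25, h(5.5) = -13.5, h(6.25) = -15.75.
Sum = Δu · [h(4) + h(4.75) + h(5.5) + h(6.25)].
Sum = -37.125.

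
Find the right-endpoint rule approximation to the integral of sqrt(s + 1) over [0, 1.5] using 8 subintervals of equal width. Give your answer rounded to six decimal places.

2.022509

Δs = (1.5 − 0)/8 = 0.1875.
Right endpoints: 0.1875, 0.375, 0.5625, 0.75, 0.9375, 1.125, 1.3125, 1.5.
f(0.1875) ≈ 1.089725, f(0.375) ≈ 1.172604, f(0.5625) ≈ 1.250000, f(0.75) ≈ 1.322876, f(0.9375) ≈ 1.391941, f(1.125) ≈ 1.457738, f(1.3125) ≈ 1.520691, f(1.5) ≈ 1.581139.
Sum = Δs · [f(0.1875) + f(0.375) + f(0.5625) + ...].
Sum ≈ 2.022509.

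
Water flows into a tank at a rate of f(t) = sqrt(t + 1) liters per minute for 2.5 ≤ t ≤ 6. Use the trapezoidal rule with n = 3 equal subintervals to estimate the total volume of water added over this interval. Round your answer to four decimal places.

Δt = (6 − 2.5)/3 = 7/6.
f(2.5) ≈ 1.8708, f(11/3) ≈ 2.1602, f(29/6) ≈ 2.4152, f(6) ≈ 2.6458.
T_3 = (Δt/2)·[f(t_0) + 2f(t_1) + 2f(t_2) + f(t_3)].
Sum ≈ 7.9727.

7.9727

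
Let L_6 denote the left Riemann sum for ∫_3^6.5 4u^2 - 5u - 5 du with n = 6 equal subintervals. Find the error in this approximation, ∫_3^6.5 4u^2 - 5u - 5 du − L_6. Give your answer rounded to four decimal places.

32.8935

Exact integral: ∫_3^6.5 f(u) du ≈ 229.541667.
L_6 ≈ 196.648148.
Error ≈ 229.541667 − 196.648148 ≈ 32.8935.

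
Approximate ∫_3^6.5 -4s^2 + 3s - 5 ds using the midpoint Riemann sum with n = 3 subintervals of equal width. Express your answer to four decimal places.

-296.2037

Δs = (6.5 − 3)/3 = 7/6.
Midpoints: 43/12, 4.75, 71/12.
f(43/12) = -821/18, f(4.75) = -81, f(71/12) = -2291/18.
Sum = Δs · [f(43/12) + f(4.75) + f(71/12)].
Sum ≈ -296.2037.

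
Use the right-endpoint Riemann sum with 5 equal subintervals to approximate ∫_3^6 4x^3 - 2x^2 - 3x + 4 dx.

Δx = (6 − 3)/5 = 0.6.
Right endpoints: 3.6, 4.2, 4.8, 5.4, 6.
f(3.6) = 153.904, f(4.2) = 252.472, f(4.8) = 385.888, f(5.4) = 559.336, f(6) = 778.
Sum = Δx · [f(3.6) + f(4.2) + f(4.8) + f(5.4) + f(6)].
Sum = 1277.76.

1277.76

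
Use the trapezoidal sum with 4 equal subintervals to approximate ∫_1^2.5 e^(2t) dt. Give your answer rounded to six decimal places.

Δt = (2.5 − 1)/4 = 0.375.
f(1) ≈ 7.389056, f(1.375) ≈ 15.642632, f(1.75) ≈ 33.115452, f(2.125) ≈ 70.105412, f(2.5) ≈ 148.413159.
T_4 = (Δt/2)·[f(t_0) + 2f(t_1) + 2f(t_2) + 2f(t_3) + f(t_4)].
Sum ≈ 73.786726.

73.786726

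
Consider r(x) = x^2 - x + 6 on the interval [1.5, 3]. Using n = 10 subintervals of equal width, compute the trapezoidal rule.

Δx = (3 − 1.5)/10 = 0.15.
r(1.5) = 6.75, r(1.65) = 7.0725, r(1.8) = 7.44, r(1.95) = 7.8525, r(2.1) = 8.31, r(2.25) = 8.8125, r(2.4) = 9.36, r(2.55) = 9.9525, r(2.7) = 10.59, r(2.85) = 11.2725, r(3) = 12.
T_10 = (Δx/2)·[r(x_0) + 2r(x_1) + ... + 2r(x_{9}) + r(x_10)].
Sum = 13.505625.

13.505625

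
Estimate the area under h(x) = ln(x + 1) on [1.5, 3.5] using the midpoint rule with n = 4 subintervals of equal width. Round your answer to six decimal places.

Δx = (3.5 − 1.5)/4 = 0.5.
Midpoints: 1.75, 2.25, 2.75, 3.25.
h(1.75) ≈ 1.011601, h(2.25) ≈ 1.178655, h(2.75) ≈ 1.321756, h(3.25) ≈ 1.446919.
Sum = Δx · [h(1.75) + h(2.25) + h(2.75) + h(3.25)].
Sum ≈ 2.479465.

2.479465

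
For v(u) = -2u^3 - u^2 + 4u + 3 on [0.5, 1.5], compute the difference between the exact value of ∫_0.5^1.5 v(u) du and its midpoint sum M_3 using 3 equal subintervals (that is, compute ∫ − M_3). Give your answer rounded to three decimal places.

-0.065

Exact integral: ∫_0.5^1.5 v(u) du ≈ 3.41667.
M_3 ≈ 3.48148.
Error ≈ 3.41667 − 3.48148 ≈ -0.065.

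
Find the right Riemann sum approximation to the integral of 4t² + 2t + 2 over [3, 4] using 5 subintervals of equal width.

61.36

Δt = (4 − 3)/5 = 0.2.
Right endpoints: 3.2, 3.4, 3.6, 3.8, 4.
f(3.2) = 49.36, f(3.4) = 55.04, f(3.6) = 61.04, f(3.8) = 67.36, f(4) = 74.
Sum = Δt · [f(3.2) + f(3.4) + f(3.6) + f(3.8) + f(4)].
Sum = 61.36.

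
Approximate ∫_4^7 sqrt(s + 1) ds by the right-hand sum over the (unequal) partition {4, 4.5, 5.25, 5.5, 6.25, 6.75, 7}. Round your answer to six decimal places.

7.803466

Subinterval widths: 0.5, 0.75, 0.25, 0.75, 0.5, 0.25.
Right endpoints: 4.5, 5.25, 5.5, 6.25, 6.75, 7.
f(4.5) ≈ 2.345208, f(5.25) ≈ 2.500000, f(5.5) ≈ 2.549510, f(6.25) ≈ 2.692582, f(6.75) ≈ 2.783882, f(7) ≈ 2.828427.
Sum = Σ Δs_i · f(s_i).
Sum ≈ 7.803466.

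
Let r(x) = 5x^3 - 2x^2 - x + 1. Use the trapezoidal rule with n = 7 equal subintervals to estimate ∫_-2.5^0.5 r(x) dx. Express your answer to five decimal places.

-54.81122

Δx = (0.5 − (-2.5))/7 = 3/7.
r(-2.5) = -87.125, r(-29/14) = -137065/2744, r(-23/14) = -68395/2744, r(-17/14) = -26581/2744, r(-11/14) = -5143/2744, r(-5/14) = 2399/2744, r(1/14) = 2525/2744, r(0.5) = 0.625.
T_7 = (Δx/2)·[r(x_0) + 2r(x_1) + ... + 2r(x_{6}) + r(x_7)].
Sum ≈ -54.81122.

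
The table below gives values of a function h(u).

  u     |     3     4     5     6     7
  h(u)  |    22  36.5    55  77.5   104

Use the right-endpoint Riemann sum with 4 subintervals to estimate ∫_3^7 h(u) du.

273

Δu = 1.
Sum = 1·[36.5 + 55 + 77.5 + 104] = 273.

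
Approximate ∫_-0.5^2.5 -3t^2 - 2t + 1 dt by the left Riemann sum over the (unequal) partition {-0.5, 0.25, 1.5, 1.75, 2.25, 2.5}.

-11.375

Subinterval widths: 0.75, 1.25, 0.25, 0.5, 0.25.
Left endpoints: -0.5, 0.25, 1.5, 1.75, 2.25.
f(-0.5) = 1.25, f(0.25) = 0.3125, f(1.5) = -8.75, f(1.75) = -11.6875, f(2.25) = -18.6875.
Sum = Σ Δt_i · f(t_i).
Sum = -11.375.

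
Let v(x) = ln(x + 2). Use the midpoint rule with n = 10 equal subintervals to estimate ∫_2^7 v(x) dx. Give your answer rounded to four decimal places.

9.2313

Δx = (7 − 2)/10 = 0.5.
Midpoints: 2.25, 2.75, 3.25, 3.75, 4.25, 4.75, 5.25, 5.75, 6.25, 6.75.
v(2.25) ≈ 1.4469, v(2.75) ≈ 1.5581, v(3.25) ≈ 1.6582, v(3.75) ≈ 1.7492, v(4.25) ≈ 1.8326, v(4.75) ≈ 1.9095, v(5.25) ≈ 1.9810, v(5.75) ≈ 2.0477, v(6.25) ≈ 2.1102, v(6.75) ≈ 2.1691.
Sum = Δx · [v(2.25) + v(2.75) + v(3.25) + ...].
Sum ≈ 9.2313.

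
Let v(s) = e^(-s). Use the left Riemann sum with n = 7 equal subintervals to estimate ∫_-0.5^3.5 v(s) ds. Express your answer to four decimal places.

Δs = (3.5 − (-0.5))/7 = 4/7.
Left endpoints: -0.5, 1/14, 9/14, 17/14, 25/14, 33/14, 41/14.
v(-0.5) ≈ 1.6487, v(1/14) ≈ 0.9311, v(9/14) ≈ 0.5258, v(17/14) ≈ 0.2969, v(25/14) ≈ 0.1677, v(33/14) ≈ 0.0947, v(41/14) ≈ 0.0535.
Sum = Δs · [v(-0.5) + v(1/14) + v(9/14) + ...].
Sum ≈ 2.1248.

2.1248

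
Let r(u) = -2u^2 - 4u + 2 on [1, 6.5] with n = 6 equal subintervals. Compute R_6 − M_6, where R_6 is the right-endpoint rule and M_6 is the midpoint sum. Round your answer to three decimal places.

-50.207

R_6 ≈ -303.35301.
M_6 ≈ -253.14641.
R_6 − M_6 ≈ -50.207.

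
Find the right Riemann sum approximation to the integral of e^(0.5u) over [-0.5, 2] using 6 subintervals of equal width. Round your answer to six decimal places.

Δu = (2 − (-0.5))/6 = 5/12.
Right endpoints: -1/12, 1/3, 0.75, 7/6, 19/12, 2.
f(-1/12) ≈ 0.959189, f(1/3) ≈ 1.181360, f(0.75) ≈ 1.454991, f(7/6) ≈ 1.792002, f(19/12) ≈ 2.207072, f(2) ≈ 2.718282.
Sum = Δu · [f(-1/12) + f(1/3) + f(0.75) + ...].
Sum ≈ 4.297040.

4.297040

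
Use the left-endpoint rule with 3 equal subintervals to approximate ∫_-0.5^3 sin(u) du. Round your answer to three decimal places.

Δu = (3 − (-0.5))/3 = 7/6.
Left endpoints: -0.5, 2/3, 11/6.
f(-0.5) ≈ -0.479, f(2/3) ≈ 0.618, f(11/6) ≈ 0.966.
Sum = Δu · [f(-0.5) + f(2/3) + f(11/6)].
Sum ≈ 1.289.

1.289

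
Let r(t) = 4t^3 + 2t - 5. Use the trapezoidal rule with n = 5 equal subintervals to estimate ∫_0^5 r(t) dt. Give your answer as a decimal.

650

Δt = (5 − 0)/5 = 1.
r(0) = -5, r(1) = 1, r(2) = 31, r(3) = 109, r(4) = 259, r(5) = 505.
T_5 = (Δt/2)·[r(t_0) + 2r(t_1) + ... + 2r(t_{4}) + r(t_5)].
Sum = 650.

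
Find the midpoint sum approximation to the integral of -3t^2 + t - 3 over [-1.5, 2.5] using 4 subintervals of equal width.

-28

Δt = (2.5 − (-1.5))/4 = 1.
Midpoints: -1, 0, 1, 2.
f(-1) = -7, f(0) = -3, f(1) = -5, f(2) = -13.
Sum = Δt · [f(-1) + f(0) + f(1) + f(2)].
Sum = -28.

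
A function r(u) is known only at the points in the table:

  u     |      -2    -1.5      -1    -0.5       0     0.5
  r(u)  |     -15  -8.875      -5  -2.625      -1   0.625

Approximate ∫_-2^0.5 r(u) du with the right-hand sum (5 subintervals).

Δu = 0.5.
Sum = 0.5·[(-8.875) + (-5) + (-2.625) + (-1) + 0.625] = -8.4375.

-8.4375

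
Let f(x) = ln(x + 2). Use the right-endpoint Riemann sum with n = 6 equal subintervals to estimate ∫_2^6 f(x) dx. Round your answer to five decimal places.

Δx = (6 − 2)/6 = 2/3.
Right endpoints: 8/3, 10/3, 4, 14/3, 16/3, 6.
f(8/3) ≈ 1.54045, f(10/3) ≈ 1.67398, f(4) ≈ 1.79176, f(14/3) ≈ 1.89712, f(16/3) ≈ 1.99243, f(6) ≈ 2.07944.
Sum = Δx · [f(8/3) + f(10/3) + f(4) + ...].
Sum ≈ 7.31678.

7.31678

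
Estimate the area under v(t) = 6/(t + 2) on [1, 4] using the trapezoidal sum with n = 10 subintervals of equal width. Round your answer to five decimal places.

4.16263

Δt = (4 − 1)/10 = 0.3.
v(1) = 2, v(1.3) = 20/11, v(1.6) = 5/3, v(1.9) = 20/13, v(2.2) = 10/7, v(2.5) = 4/3, v(2.8) = 1.25, v(3.1) = 20/17, v(3.4) = 10/9, v(3.7) = 20/19, v(4) = 1.
T_10 = (Δt/2)·[v(t_0) + 2v(t_1) + ... + 2v(t_{9}) + v(t_10)].
Sum ≈ 4.16263.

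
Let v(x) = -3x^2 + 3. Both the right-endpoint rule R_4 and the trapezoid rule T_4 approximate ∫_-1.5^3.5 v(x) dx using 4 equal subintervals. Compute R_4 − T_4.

-18.75

R_4 = -53.90625.
T_4 = -35.15625.
R_4 − T_4 = -18.75.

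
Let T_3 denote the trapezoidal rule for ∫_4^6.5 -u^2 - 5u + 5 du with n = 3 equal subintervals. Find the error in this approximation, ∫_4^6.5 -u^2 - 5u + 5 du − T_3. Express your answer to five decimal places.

Exact integral: ∫_4^6.5 f(u) du ≈ -123.3333333.
T_3 ≈ -123.6226852.
Error ≈ -123.3333333 − (-123.6226852) ≈ 0.28935.

0.28935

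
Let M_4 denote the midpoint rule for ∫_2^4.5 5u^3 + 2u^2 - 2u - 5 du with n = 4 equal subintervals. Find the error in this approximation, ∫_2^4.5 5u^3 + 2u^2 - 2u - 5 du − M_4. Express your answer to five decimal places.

Exact integral: ∫_2^4.5 f(u) du ≈ 519.2447917.
M_4 ≈ 515.1147461.
Error ≈ 519.2447917 − 515.1147461 ≈ 4.13005.

4.13005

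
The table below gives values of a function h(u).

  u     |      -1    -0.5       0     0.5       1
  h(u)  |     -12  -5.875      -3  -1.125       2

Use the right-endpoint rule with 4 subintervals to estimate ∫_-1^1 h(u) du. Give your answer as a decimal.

-4

Δu = 0.5.
Sum = 0.5·[(-5.875) + (-3) + (-1.125) + 2] = -4.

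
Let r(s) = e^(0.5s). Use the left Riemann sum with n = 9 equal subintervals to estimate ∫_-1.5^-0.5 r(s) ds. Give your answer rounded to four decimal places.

0.5960

Δs = (-0.5 − (-1.5))/9 = 1/9.
Left endpoints: -1.5, -25/18, -23/18, -7/6, -19/18, -17/18, -5/6, -13/18, -11/18.
r(-1.5) ≈ 0.4724, r(-25/18) ≈ 0.4994, r(-23/18) ≈ 0.5279, r(-7/6) ≈ 0.5580, r(-19/18) ≈ 0.5899, r(-17/18) ≈ 0.6236, r(-5/6) ≈ 0.6592, r(-13/18) ≈ 0.6969, r(-11/18) ≈ 0.7367.
Sum = Δs · [r(-1.5) + r(-25/18) + r(-23/18) + ...].
Sum ≈ 0.5960.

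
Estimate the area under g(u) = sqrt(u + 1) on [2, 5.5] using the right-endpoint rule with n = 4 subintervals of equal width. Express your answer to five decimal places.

Δu = (5.5 − 2)/4 = 0.875.
Right endpoints: 2.875, 3.75, 4.625, 5.5.
g(2.875) ≈ 1.96850, g(3.75) ≈ 2.17945, g(4.625) ≈ 2.37171, g(5.5) ≈ 2.54951.
Sum = Δu · [g(2.875) + g(3.75) + g(4.625) + g(5.5)].
Sum ≈ 7.93552.

7.93552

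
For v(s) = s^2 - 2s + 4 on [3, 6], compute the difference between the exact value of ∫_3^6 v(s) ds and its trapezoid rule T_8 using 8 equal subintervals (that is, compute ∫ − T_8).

-0.0703125

Exact integral: ∫_3^6 v(s) ds = 48.
T_8 = 48.0703125.
Error = 48 − 48.0703125 = -0.0703125.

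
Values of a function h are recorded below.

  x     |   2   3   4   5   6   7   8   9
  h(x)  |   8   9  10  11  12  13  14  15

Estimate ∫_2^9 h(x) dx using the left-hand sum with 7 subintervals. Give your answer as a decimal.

77

Δx = 1.
Sum = 1·[8 + 9 + 10 + 11 + 12 + 13 + 14] = 77.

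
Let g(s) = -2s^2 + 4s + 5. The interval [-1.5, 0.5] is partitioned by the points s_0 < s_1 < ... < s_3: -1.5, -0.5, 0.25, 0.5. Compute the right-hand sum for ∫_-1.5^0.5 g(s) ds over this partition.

8.53125

Subinterval widths: 1, 0.75, 0.25.
Right endpoints: -0.5, 0.25, 0.5.
g(-0.5) = 2.5, g(0.25) = 5.875, g(0.5) = 6.5.
Sum = Σ Δs_i · g(s_i).
Sum = 8.53125.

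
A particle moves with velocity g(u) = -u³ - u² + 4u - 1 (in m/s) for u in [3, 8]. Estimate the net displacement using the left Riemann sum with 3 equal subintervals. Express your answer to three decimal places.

Δu = (8 − 3)/3 = 5/3.
Left endpoints: 3, 14/3, 19/3.
g(3) = -25, g(14/3) = -2855/27, g(19/3) = -7285/27.
Sum = Δu · [g(3) + g(14/3) + g(19/3)].
Sum ≈ -667.593.

-667.593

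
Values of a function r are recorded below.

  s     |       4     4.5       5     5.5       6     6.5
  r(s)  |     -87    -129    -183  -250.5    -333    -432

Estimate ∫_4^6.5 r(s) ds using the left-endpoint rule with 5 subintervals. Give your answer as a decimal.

Δs = 0.5.
Sum = 0.5·[(-87) + (-129) + (-183) + (-250.5) + (-333)] = -491.25.

-491.25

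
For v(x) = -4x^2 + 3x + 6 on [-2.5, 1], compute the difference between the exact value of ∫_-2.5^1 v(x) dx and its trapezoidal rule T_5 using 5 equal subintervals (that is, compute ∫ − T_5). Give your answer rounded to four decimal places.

1.1433

Exact integral: ∫_-2.5^1 v(x) dx ≈ -9.041667.
T_5 = -10.185.
Error ≈ -9.041667 − (-10.185) ≈ 1.1433.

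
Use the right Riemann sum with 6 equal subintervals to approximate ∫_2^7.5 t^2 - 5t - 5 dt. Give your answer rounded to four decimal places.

Δt = (7.5 − 2)/6 = 11/12.
Right endpoints: 35/12, 23/6, 4.75, 17/3, 79/12, 7.5.
f(35/12) = -1595/144, f(23/6) = -341/36, f(4.75) = -6.1875, f(17/3) = -11/9, f(79/12) = 781/144, f(7.5) = 13.75.
Sum = Δt · [f(35/12) + f(23/6) + f(4.75) + ...].
Sum ≈ -8.0527.

-8.0527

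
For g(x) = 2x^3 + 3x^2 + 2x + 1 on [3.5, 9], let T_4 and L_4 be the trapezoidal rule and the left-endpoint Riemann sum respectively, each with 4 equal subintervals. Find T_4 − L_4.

1092.78125

T_4 ≈ 4036.03320.
L_4 ≈ 2943.25195.
T_4 − L_4 = 1092.78125.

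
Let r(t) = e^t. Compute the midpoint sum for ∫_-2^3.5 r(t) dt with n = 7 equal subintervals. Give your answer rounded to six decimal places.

32.146807

Δt = (3.5 − (-2))/7 = 11/14.
Midpoints: -45/28, -23/28, -1/28, 0.75, 43/28, 65/28, 87/28.
r(-45/28) ≈ 0.200460, r(-23/28) ≈ 0.439803, r(-1/28) ≈ 0.964916, r(0.75) ≈ 2.117000, r(43/28) ≈ 4.644642, r(65/28) ≈ 10.190221, r(87/28) ≈ 22.357076.
Sum = Δt · [r(-45/28) + r(-23/28) + r(-1/28) + ...].
Sum ≈ 32.146807.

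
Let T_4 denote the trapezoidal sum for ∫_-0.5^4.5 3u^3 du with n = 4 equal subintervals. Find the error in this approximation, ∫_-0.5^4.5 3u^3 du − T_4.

-23.4375

Exact integral: ∫_-0.5^4.5 f(u) du = 307.5.
T_4 = 330.9375.
Error = 307.5 − 330.9375 = -23.4375.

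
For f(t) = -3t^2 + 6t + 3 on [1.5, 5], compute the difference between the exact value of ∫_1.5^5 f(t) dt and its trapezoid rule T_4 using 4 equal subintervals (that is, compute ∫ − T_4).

1.33984375

Exact integral: ∫_1.5^5 f(t) dt = -42.875.
T_4 = -44.21484375.
Error = -42.875 − (-44.21484375) = 1.33984375.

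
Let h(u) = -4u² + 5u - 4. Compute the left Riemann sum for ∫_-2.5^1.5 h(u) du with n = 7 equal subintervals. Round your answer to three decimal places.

Δu = (1.5 − (-2.5))/7 = 4/7.
Left endpoints: -2.5, -27/14, -19/14, -11/14, -3/14, 5/14, 13/14.
h(-2.5) = -41.5, h(-27/14) = -2795/98, h(-19/14) = -1779/98, h(-11/14) = -1019/98, h(-3/14) = -515/98, h(5/14) = -267/98, h(13/14) = -275/98.
Sum = Δu · [h(-2.5) + h(-27/14) + h(-19/14) + ...].
Sum ≈ -62.490.

-62.490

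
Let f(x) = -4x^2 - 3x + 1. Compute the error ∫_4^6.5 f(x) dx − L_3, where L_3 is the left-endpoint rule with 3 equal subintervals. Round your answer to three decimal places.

-45.718

Exact integral: ∫_4^6.5 f(x) dx ≈ -317.70833.
L_3 ≈ -271.99074.
Error ≈ -317.70833 − (-271.99074) ≈ -45.718.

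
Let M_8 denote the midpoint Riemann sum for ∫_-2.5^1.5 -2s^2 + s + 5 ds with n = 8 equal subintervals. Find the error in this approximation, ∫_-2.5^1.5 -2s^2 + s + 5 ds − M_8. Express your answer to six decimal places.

-0.166667

Exact integral: ∫_-2.5^1.5 f(s) ds ≈ 5.33333333.
M_8 = 5.5.
Error ≈ 5.33333333 − 5.5 ≈ -0.166667.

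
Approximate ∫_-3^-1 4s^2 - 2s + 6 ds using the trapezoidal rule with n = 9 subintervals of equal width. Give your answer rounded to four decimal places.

54.7325

Δs = (-1 − (-3))/9 = 2/9.
f(-3) = 48, f(-25/9) = 3436/81, f(-23/9) = 3016/81, f(-7/3) = 292/9, f(-19/9) = 2272/81, f(-17/9) = 1948/81, f(-5/3) = 184/9, f(-13/9) = 1396/81, f(-11/9) = 1168/81, f(-1) = 12.
T_9 = (Δs/2)·[f(s_0) + 2f(s_1) + ... + 2f(s_{8}) + f(s_9)].
Sum ≈ 54.7325.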